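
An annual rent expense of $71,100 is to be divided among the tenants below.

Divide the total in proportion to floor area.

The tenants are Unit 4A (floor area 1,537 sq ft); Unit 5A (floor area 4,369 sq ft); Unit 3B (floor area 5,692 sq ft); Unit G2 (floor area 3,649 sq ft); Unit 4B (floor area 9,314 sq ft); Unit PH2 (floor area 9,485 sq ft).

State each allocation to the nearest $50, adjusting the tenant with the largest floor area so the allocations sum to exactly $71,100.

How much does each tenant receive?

Unit 4A: $3,200 · Unit 5A: $9,100 · Unit 3B: $11,900 · Unit G2: $7,600 · Unit 4B: $19,450 · Unit PH2: $19,850

Floor area total: 1,537 + 4,369 + 5,692 + 3,649 + 9,314 + 9,485 = 34,046.
Pro-rata amounts: Unit 4A 3,209.80; Unit 5A 9,124.01; Unit 3B 11,886.89; Unit G2 7,620.39; Unit 4B 19,450.90; Unit PH2 19,808.01.
Rounded to nearest $50: Unit 4A $3,200; Unit 5A $9,100; Unit 3B $11,900; Unit G2 $7,600; Unit 4B $19,450; Unit PH2 $19,800. Sum = $71,050.
Difference $71,100 − $71,050 = +$50 applied to largest floor area (Unit PH2): Unit PH2 becomes $19,850.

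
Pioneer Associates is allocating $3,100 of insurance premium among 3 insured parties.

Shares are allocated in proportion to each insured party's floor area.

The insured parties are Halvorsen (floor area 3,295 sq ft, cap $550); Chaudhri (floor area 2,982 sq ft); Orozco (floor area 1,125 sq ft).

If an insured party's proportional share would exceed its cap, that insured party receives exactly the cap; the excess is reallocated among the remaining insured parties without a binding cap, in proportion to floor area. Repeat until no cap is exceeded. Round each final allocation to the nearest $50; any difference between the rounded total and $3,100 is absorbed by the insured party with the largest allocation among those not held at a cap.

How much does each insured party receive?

Combined floor area = 7,402.
Unconstrained shares: Halvorsen 1,379.96; Chaudhri 1,248.88; Orozco 471.16.
Held at cap: Halvorsen ($550); remaining pool $2,550 reallocated over remaining floor area 4,107.
Redistributed shares: Chaudhri 1,851.50 → $1,850; Orozco 698.50 → $700.

Halvorsen: $550 · Chaudhri: $1,850 · Orozco: $700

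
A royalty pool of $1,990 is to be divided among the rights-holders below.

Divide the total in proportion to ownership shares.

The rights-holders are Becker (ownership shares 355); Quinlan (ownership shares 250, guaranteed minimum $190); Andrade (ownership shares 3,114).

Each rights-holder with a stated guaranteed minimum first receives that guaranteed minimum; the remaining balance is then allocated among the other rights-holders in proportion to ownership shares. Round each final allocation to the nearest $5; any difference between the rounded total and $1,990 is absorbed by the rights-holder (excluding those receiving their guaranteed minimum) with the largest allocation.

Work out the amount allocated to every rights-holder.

Becker: $185 · Quinlan: $190 · Andrade: $1,615

Fund the minimums — Quinlan $190. Balance $1,800.
Balance split over remaining ownership shares 3,469: Becker 184.20 → $185; Andrade 1,615.80 → $1,615.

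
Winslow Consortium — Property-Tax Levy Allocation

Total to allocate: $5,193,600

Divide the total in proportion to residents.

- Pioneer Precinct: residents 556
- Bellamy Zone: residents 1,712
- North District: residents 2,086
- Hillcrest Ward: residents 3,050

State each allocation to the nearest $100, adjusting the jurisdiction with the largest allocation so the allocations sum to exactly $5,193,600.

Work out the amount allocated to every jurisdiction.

Combined residents = 7,404.
Unrounded shares: Pioneer Precinct 556/7,404 × $5,193,600 = 390,011.02; Bellamy Zone 1,712/7,404 × $5,193,600 = 1,200,897.24; North District 2,086/7,404 × $5,193,600 = 1,463,242.79; Hillcrest Ward 3,050/7,404 × $5,193,600 = 2,139,448.95.
Rounded to nearest $100: Pioneer Precinct $390,000; Bellamy Zone $1,200,900; North District $1,463,200; Hillcrest Ward $2,139,400. Sum = $5,193,500.
Difference $5,193,600 − $5,193,500 = +$100 applied to largest allocation (Hillcrest Ward): Hillcrest Ward becomes $2,139,500.

Pioneer Precinct: $390,000 · Bellamy Zone: $1,200,900 · North District: $1,463,200 · Hillcrest Ward: $2,139,500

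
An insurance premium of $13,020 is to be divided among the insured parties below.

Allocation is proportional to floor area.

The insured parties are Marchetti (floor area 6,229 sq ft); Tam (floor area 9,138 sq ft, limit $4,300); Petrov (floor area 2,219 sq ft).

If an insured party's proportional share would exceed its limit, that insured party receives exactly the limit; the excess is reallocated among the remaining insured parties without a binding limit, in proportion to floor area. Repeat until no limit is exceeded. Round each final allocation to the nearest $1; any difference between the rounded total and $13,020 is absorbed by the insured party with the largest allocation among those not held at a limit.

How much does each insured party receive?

Sum of floor area: 17,586.
Pro-rata shares before constraints: Marchetti 4,611.71; Tam 6,765.42; Petrov 1,642.86.
Capped: Tam ($4,300); residual $8,720 reallocated over remaining floor area 8,448.
Remaining shares: Marchetti 6,429.55 → $6,430; Petrov 2,290.45 → $2,290.

Marchetti: $6,430 | Tam: $4,300 | Petrov: $2,290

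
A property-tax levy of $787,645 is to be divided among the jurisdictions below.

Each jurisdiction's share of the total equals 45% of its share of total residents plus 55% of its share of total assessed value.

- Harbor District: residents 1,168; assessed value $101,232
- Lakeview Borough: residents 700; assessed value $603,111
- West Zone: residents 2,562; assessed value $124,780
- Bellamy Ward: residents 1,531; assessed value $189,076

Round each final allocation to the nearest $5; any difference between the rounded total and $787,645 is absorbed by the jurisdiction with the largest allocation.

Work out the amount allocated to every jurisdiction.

Harbor District: $112,520; Lakeview Borough: $298,220; West Zone: $205,425; Bellamy Ward: $171,480

Totals — residents 5,961, assessed value 1,018,199.
Blended shares (45% residents + 55% assessed value): Harbor District 0.1429; Lakeview Borough 0.3786; West Zone 0.2608; Bellamy Ward 0.2177.
Unrounded shares: Harbor District 112,519.47; Lakeview Borough 298,222.58; West Zone 205,425.29; Bellamy Ward 171,477.66.
After rounding ($5): Harbor District $112,520; Lakeview Borough $298,225; West Zone $205,425; Bellamy Ward $171,480. Sum = $787,650.
Difference $787,645 − $787,650 = −$5 applied to largest allocation (Lakeview Borough): Lakeview Borough becomes $298,220.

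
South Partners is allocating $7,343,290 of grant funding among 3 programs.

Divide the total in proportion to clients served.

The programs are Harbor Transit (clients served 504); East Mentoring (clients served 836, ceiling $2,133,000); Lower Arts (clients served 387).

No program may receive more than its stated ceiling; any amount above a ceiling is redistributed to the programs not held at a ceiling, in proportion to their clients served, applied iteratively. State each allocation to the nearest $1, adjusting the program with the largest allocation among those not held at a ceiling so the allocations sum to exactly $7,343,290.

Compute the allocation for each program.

Harbor Transit: $2,947,235 · East Mentoring: $2,133,000 · Lower Arts: $2,263,055

Clients served total: 1,727.
Unconstrained shares: Harbor Transit 2,143,033.10; East Mentoring 3,554,713.63; Lower Arts 1,645,543.27.
Cap binds for East Mentoring ($2,133,000); remaining pool $5,210,290 reallocated over remaining clients served 891.
Shares after redistribution: Harbor Transit 2,947,234.75 → $2,947,235; Lower Arts 2,263,055.25 → $2,263,055.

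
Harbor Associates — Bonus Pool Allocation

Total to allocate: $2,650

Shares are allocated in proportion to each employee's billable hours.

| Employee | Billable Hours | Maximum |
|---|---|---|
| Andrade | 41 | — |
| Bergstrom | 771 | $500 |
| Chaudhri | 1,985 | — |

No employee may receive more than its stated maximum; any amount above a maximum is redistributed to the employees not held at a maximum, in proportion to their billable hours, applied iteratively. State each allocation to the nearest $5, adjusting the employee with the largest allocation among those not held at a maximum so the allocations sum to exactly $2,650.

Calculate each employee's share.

Combined billable hours = 2,797.
Proportional shares (ignoring caps): Andrade 38.85; Bergstrom 730.48; Chaudhri 1,880.68.
Held at cap: Bergstrom ($500); remaining pool $2,150 reallocated over remaining billable hours 2,026.
Remaining shares: Andrade 43.51 → $45; Chaudhri 2,106.49 → $2,105.

Andrade: $45 | Bergstrom: $500 | Chaudhri: $2,105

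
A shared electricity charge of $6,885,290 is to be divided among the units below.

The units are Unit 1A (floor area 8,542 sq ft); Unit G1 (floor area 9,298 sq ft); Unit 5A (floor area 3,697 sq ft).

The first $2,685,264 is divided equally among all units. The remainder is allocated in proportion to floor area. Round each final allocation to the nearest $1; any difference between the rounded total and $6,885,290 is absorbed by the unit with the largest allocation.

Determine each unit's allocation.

Equal tier: $2,685,264 ÷ 3 = $895,088 apiece.
Remainder $4,200,026 by floor area (total 21,537): Unit 1A 1,665,813.35 → $1,665,813; Unit G1 1,813,244.27 → $1,813,244; Unit 5A 720,968.39 → $720,968.
Rounding difference +$1 on remainder applied to Unit G1.
Totals: Unit 1A $895,088 + $1,665,813 = $2,560,901; Unit G1 $895,088 + $1,813,245 = $2,708,333; Unit 5A $895,088 + $720,968 = $1,616,056.

Unit 1A: $2,560,901 · Unit G1: $2,708,333 · Unit 5A: $1,616,056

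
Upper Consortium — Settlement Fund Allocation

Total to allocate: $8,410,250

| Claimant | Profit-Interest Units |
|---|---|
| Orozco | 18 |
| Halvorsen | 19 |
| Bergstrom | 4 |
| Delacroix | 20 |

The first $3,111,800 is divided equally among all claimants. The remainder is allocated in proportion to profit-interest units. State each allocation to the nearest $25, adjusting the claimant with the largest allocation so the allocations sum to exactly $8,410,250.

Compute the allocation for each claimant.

Equal tier: $3,111,800 ÷ 4 = $777,950 apiece.
Remainder $5,298,450 by profit-interest units (total 61): Orozco 1,563,477.05 → $1,563,475; Halvorsen 1,650,336.89 → $1,650,325; Bergstrom 347,439.34 → $347,450; Delacroix 1,737,196.72 → $1,737,200.
Totals: Orozco $777,950 + $1,563,475 = $2,341,425; Halvorsen $777,950 + $1,650,325 = $2,428,275; Bergstrom $777,950 + $347,450 = $1,125,400; Delacroix $777,950 + $1,737,200 = $2,515,150.

Orozco: $2,341,425; Halvorsen: $2,428,275; Bergstrom: $1,125,400; Delacroix: $2,515,150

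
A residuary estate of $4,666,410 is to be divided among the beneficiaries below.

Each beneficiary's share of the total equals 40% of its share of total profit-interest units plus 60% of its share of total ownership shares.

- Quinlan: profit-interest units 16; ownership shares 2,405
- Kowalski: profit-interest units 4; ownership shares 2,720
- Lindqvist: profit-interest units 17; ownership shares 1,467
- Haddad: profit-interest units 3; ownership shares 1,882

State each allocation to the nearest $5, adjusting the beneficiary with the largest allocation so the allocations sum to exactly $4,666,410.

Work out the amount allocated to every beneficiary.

Totals — profit-interest units 40, ownership shares 8,474.
Blended shares (40% profit-interest units + 60% ownership shares): Quinlan 0.3303; Kowalski 0.2326; Lindqvist 0.2739; Haddad 0.1633.
Pro-rata amounts: Quinlan 1,541,247.93; Kowalski 1,085,356.08; Lindqvist 1,277,992.80; Haddad 761,813.18.
After rounding ($5): Quinlan $1,541,250; Kowalski $1,085,355; Lindqvist $1,277,995; Haddad $761,815. Sum = $4,666,415.
Difference $4,666,410 − $4,666,415 = −$5 applied to largest allocation (Quinlan): Quinlan becomes $1,541,245.

Quinlan: $1,541,245 · Kowalski: $1,085,355 · Lindqvist: $1,277,995 · Haddad: $761,815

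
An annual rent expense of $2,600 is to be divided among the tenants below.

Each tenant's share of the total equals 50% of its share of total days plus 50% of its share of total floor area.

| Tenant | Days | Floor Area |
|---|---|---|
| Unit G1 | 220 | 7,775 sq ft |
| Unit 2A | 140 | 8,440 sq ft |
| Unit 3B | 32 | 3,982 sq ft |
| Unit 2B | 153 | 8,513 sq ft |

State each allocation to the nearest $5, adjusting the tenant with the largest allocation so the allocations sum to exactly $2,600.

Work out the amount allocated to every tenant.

Unit G1: $880 | Unit 2A: $715 | Unit 3B: $255 | Unit 2B: $750

Days total 545; floor area total 28,710.
Combined weights (50% days + 50% floor area): Unit G1 0.3372; Unit 2A 0.2754; Unit 3B 0.0987; Unit 2B 0.2886.
Pro-rata amounts: Unit G1 876.83; Unit 2A 716.11; Unit 3B 256.64; Unit 2B 750.43.
At nearest $5: Unit G1 $875; Unit 2A $715; Unit 3B $255; Unit 2B $750. Sum = $2,595.
Difference $2,600 − $2,595 = +$5 applied to largest allocation (Unit G1): Unit G1 becomes $880.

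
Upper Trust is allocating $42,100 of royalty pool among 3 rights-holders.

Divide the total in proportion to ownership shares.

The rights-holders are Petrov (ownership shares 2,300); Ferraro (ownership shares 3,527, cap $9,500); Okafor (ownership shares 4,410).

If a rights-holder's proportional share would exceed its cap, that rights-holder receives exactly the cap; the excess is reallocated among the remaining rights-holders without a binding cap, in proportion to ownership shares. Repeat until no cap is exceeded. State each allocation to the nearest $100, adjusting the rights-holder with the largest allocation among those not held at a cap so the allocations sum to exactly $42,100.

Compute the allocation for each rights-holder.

Petrov: $11,200 · Ferraro: $9,500 · Okafor: $21,400

Ownership shares total: 10,237.
Proportional shares (ignoring caps): Petrov 9,458.83; Ferraro 14,504.90; Okafor 18,136.27.
Held at cap: Ferraro ($9,500); remaining pool $32,600 reallocated over remaining ownership shares 6,710.
Redistributed shares: Petrov 11,174.37 → $11,200; Okafor 21,425.63 → $21,400.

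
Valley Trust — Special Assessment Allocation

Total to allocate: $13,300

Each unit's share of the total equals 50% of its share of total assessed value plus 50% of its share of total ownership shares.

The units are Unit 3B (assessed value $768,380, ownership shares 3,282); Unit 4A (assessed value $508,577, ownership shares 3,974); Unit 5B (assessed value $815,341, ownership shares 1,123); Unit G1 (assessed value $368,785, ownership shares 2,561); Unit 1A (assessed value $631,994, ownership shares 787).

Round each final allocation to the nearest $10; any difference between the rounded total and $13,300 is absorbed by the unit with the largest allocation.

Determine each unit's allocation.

Unit 3B: $3,500 · Unit 4A: $3,350 · Unit 5B: $2,390 · Unit G1: $2,250 · Unit 1A: $1,810

Totals — assessed value 3,093,077, ownership shares 11,727.
Combined weights (50% assessed value + 50% ownership shares): Unit 3B 0.2641; Unit 4A 0.2517; Unit 5B 0.1797; Unit G1 0.1688; Unit 1A 0.1357.
Pro-rata amounts: Unit 3B 3,513.10; Unit 4A 3,346.95; Unit 5B 2,389.77; Unit G1 2,245.13; Unit 1A 1,805.05.
After rounding ($10): Unit 3B $3,510; Unit 4A $3,350; Unit 5B $2,390; Unit G1 $2,250; Unit 1A $1,810. Sum = $13,310.
Difference $13,300 − $13,310 = −$10 applied to largest allocation (Unit 3B): Unit 3B becomes $3,500.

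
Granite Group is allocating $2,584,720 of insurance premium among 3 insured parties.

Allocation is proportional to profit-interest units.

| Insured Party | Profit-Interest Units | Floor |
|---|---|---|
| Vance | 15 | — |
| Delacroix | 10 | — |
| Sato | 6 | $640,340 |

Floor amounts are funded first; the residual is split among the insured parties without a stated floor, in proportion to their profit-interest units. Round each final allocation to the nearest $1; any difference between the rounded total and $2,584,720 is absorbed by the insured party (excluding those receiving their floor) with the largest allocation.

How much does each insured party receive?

Vance: $1,166,628 · Delacroix: $777,752 · Sato: $640,340

Guaranteed amounts: Sato $640,340. Remaining pool $1,944,380.
Remaining pool split over remaining profit-interest units 25: Vance 1,166,628.00 → $1,166,628; Delacroix 777,752.00 → $777,752.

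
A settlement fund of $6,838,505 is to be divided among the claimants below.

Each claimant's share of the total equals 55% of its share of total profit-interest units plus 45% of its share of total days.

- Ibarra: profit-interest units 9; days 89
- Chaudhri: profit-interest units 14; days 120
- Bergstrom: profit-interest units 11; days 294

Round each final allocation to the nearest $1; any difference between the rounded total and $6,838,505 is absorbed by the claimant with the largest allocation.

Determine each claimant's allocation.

Ibarra: $1,540,103 | Chaudhri: $2,282,874 | Bergstrom: $3,015,528

Totals — profit-interest units 34, days 503.
Combined weights (55% profit-interest units + 45% days): Ibarra 0.2252; Chaudhri 0.3338; Bergstrom 0.4410.
Unrounded shares: Ibarra 1,540,103.14; Chaudhri 2,282,873.87; Bergstrom 3,015,527.99.
Rounded to nearest $1: Ibarra $1,540,103; Chaudhri $2,282,874; Bergstrom $3,015,528. Sum = $6,838,505.
Rounded total matches; no reconciliation needed.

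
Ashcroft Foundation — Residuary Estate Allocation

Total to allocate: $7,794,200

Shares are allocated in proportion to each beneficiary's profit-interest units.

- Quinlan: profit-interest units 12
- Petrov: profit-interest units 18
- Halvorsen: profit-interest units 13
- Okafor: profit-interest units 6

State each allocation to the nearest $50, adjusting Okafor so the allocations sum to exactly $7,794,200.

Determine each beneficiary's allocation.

Sum of profit-interest units: 49.
Proportional shares: Quinlan 12/49 × $7,794,200 = 1,908,783.67; Petrov 18/49 × $7,794,200 = 2,863,175.51; Halvorsen 13/49 × $7,794,200 = 2,067,848.98; Okafor 6/49 × $7,794,200 = 954,391.84.
Rounded to nearest $50: Quinlan $1,908,800; Petrov $2,863,200; Halvorsen $2,067,850; Okafor $954,400. Sum = $7,794,250.
Difference $7,794,200 − $7,794,250 = −$50 applied to Okafor: Okafor becomes $954,350.

Quinlan: $1,908,800 | Petrov: $2,863,200 | Halvorsen: $2,067,850 | Okafor: $954,350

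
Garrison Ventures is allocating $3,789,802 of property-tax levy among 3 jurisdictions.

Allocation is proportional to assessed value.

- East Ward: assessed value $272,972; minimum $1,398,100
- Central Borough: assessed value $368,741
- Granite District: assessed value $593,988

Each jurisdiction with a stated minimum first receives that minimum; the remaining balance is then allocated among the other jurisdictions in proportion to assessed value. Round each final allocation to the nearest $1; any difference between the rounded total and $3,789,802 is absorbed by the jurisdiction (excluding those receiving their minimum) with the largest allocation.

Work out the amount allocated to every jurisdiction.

Guaranteed amounts: East Ward $1,398,100. Remaining pool $2,391,702.
Remaining pool split over remaining assessed value 962,729: Central Borough 916,061.10 → $916,061; Granite District 1,475,640.90 → $1,475,641.

East Ward: $1,398,100; Central Borough: $916,061; Granite District: $1,475,641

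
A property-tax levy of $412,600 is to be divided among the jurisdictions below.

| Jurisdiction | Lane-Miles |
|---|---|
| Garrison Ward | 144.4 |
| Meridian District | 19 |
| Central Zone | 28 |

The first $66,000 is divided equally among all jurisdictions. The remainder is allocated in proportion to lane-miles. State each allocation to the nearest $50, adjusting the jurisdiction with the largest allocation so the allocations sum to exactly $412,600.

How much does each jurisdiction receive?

$66,000 shared equally gives $22,000 per jurisdiction.
Remainder $346,600 by lane-miles (total 191.4): Garrison Ward 261,489.24 → $261,500; Meridian District 34,406.48 → $34,400; Central Zone 50,704.28 → $50,700.
Totals: Garrison Ward $22,000 + $261,500 = $283,500; Meridian District $22,000 + $34,400 = $56,400; Central Zone $22,000 + $50,700 = $72,700.

Garrison Ward: $283,500; Meridian District: $56,400; Central Zone: $72,700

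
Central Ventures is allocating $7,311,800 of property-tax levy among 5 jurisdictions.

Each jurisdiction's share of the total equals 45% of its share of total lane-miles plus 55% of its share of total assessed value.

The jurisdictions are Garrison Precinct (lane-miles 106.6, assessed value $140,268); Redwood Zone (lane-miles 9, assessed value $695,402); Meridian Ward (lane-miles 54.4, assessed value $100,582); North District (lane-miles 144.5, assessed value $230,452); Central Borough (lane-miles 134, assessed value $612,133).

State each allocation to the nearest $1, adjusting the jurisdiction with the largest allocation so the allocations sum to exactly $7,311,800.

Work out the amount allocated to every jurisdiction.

Garrison Precinct: $1,099,154; Redwood Zone: $1,638,150; Meridian Ward: $626,482; North District: $1,581,081; Central Borough: $2,366,933

Totals — lane-miles 448.5, assessed value 1,778,837.
Composite weights (45% lane-miles + 55% assessed value): Garrison Precinct 0.1503; Redwood Zone 0.2240; Meridian Ward 0.0857; North District 0.2162; Central Borough 0.3237.
Raw shares: Garrison Precinct 1,099,154.33; Redwood Zone 1,638,150.20; Meridian Ward 626,482.09; North District 1,581,081.05; Central Borough 2,366,932.32.
Rounded to nearest $1: Garrison Precinct $1,099,154; Redwood Zone $1,638,150; Meridian Ward $626,482; North District $1,581,081; Central Borough $2,366,932. Sum = $7,311,799.
Difference $7,311,800 − $7,311,799 = +$1 applied to largest allocation (Central Borough): Central Borough becomes $2,366,933.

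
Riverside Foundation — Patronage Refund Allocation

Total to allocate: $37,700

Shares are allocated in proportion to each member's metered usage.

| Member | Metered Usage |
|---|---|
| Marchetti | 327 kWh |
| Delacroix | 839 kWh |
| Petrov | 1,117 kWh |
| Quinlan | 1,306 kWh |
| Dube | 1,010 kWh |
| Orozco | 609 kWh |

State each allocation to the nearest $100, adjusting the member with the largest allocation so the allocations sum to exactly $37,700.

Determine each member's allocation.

Marchetti: $2,400; Delacroix: $6,100; Petrov: $8,100; Quinlan: $9,400; Dube: $7,300; Orozco: $4,400

Metered usage total: 5,208.
Pro-rata amounts: Marchetti 327/5,208 × $37,700 = 2,367.11; Delacroix 839/5,208 × $37,700 = 6,073.41; Petrov 1,117/5,208 × $37,700 = 8,085.81; Quinlan 1,306/5,208 × $37,700 = 9,453.96; Dube 1,010/5,208 × $37,700 = 7,311.25; Orozco 609/5,208 × $37,700 = 4,408.47.
At nearest $100: Marchetti $2,400; Delacroix $6,100; Petrov $8,100; Quinlan $9,500; Dube $7,300; Orozco $4,400. Sum = $37,800.
Difference $37,700 − $37,800 = −$100 applied to largest allocation (Quinlan): Quinlan becomes $9,400.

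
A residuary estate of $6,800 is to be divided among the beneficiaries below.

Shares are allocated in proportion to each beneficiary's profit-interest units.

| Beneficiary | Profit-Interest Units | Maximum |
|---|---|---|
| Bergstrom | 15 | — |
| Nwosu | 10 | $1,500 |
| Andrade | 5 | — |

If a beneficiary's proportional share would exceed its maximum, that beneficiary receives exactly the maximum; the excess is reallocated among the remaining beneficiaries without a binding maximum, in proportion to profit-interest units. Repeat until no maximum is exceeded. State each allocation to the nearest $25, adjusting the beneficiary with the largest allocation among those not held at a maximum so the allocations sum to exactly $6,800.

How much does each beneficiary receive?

Bergstrom: $3,975 | Nwosu: $1,500 | Andrade: $1,325

Sum of profit-interest units: 30.
Unconstrained shares: Bergstrom 3,400.00; Nwosu 2,266.67; Andrade 1,133.33.
Capped: Nwosu ($1,500); remaining pool $5,300 reallocated over remaining profit-interest units 20.
Shares after redistribution: Bergstrom 3,975.00 → $3,975; Andrade 1,325.00 → $1,325.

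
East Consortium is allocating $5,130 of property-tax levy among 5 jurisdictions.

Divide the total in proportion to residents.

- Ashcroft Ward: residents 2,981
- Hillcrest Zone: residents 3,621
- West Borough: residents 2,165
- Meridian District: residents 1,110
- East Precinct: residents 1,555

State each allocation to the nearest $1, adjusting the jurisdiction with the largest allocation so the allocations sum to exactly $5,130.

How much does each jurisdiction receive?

Ashcroft Ward: $1,338 | Hillcrest Zone: $1,624 | West Borough: $972 | Meridian District: $498 | East Precinct: $698

Combined residents = 11,432.
Pro-rata amounts: Ashcroft Ward 2,981/11,432 × $5,130 = 1,337.70; Hillcrest Zone 3,621/11,432 × $5,130 = 1,624.89; West Borough 2,165/11,432 × $5,130 = 971.52; Meridian District 1,110/11,432 × $5,130 = 498.10; East Precinct 1,555/11,432 × $5,130 = 697.79.
Rounded to nearest $1: Ashcroft Ward $1,338; Hillcrest Zone $1,625; West Borough $972; Meridian District $498; East Precinct $698. Sum = $5,131.
Difference $5,130 − $5,131 = −$1 applied to largest allocation (Hillcrest Zone): Hillcrest Zone becomes $1,624.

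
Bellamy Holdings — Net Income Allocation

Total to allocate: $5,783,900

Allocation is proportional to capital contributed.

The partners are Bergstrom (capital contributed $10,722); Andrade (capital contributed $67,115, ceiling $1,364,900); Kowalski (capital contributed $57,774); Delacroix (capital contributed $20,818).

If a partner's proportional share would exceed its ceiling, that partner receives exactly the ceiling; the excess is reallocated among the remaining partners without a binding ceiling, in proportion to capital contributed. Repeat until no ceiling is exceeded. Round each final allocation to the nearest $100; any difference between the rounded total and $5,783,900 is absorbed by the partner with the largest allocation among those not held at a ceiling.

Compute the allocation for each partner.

Total capital contributed = 156,429.
Pro-rata shares before constraints: Bergstrom 396,441.68; Andrade 2,481,550.41; Kowalski 2,136,170.65; Delacroix 769,737.26.
Cap binds for Andrade ($1,364,900); balance $4,419,000 reallocated over remaining capital contributed 89,314.
Shares after redistribution: Bergstrom 530,493.74 → $530,500; Kowalski 2,858,491.46 → $2,858,500; Delacroix 1,030,014.80 → $1,030,000.

Bergstrom: $530,500 | Andrade: $1,364,900 | Kowalski: $2,858,500 | Delacroix: $1,030,000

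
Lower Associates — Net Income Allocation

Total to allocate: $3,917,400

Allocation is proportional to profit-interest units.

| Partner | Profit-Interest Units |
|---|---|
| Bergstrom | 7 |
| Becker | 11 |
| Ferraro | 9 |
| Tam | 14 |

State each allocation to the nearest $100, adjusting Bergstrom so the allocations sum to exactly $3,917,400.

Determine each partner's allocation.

Total profit-interest units = 41.
Raw shares: Bergstrom 7/41 × $3,917,400 = 668,824.39; Becker 11/41 × $3,917,400 = 1,051,009.76; Ferraro 9/41 × $3,917,400 = 859,917.07; Tam 14/41 × $3,917,400 = 1,337,648.78.
Rounded to nearest $100: Bergstrom $668,800; Becker $1,051,000; Ferraro $859,900; Tam $1,337,600. Sum = $3,917,300.
Difference $3,917,400 − $3,917,300 = +$100 applied to Bergstrom: Bergstrom becomes $668,900.

Bergstrom: $668,900; Becker: $1,051,000; Ferraro: $859,900; Tam: $1,337,600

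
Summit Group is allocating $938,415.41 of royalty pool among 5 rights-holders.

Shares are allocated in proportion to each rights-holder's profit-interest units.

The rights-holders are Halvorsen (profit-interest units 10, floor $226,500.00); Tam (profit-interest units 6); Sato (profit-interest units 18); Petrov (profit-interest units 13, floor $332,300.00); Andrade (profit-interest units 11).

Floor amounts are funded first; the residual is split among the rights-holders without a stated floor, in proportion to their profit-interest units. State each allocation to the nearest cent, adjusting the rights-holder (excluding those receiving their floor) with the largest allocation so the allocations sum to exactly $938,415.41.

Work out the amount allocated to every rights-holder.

Halvorsen: $226,500.00; Tam: $65,076.93; Sato: $195,230.78; Petrov: $332,300.00; Andrade: $119,307.70

Fund the minimums — Halvorsen $226,500.00; Petrov $332,300.00. Balance $379,615.41.
Balance split over remaining profit-interest units 35: Tam 65,076.9274 → $65,076.93; Sato 195,230.7823 → $195,230.78; Andrade 119,307.7003 → $119,307.70.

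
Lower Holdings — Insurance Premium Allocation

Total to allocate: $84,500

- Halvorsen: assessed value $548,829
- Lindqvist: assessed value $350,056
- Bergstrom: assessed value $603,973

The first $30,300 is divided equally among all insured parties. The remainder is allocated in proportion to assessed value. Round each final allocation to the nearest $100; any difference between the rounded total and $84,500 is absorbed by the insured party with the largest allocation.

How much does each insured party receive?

Halvorsen: $29,900 · Lindqvist: $22,700 · Bergstrom: $31,900

Equal tier: $30,300 ÷ 3 = $10,100 apiece.
Remainder $54,200 by assessed value (total 1,502,858): Halvorsen 19,793.31 → $19,800; Lindqvist 12,624.64 → $12,600; Bergstrom 21,782.06 → $21,800.
Totals: Halvorsen $10,100 + $19,800 = $29,900; Lindqvist $10,100 + $12,600 = $22,700; Bergstrom $10,100 + $21,800 = $31,900.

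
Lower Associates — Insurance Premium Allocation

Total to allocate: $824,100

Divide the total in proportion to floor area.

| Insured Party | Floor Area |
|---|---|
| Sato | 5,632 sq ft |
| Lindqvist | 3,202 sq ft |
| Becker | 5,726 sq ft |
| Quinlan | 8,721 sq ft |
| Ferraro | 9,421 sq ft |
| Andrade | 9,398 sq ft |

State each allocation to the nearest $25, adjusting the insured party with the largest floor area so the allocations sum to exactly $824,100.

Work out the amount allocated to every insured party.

Sato: $110,250 · Lindqvist: $62,675 · Becker: $112,075 · Quinlan: $170,700 · Ferraro: $184,425 · Andrade: $183,975

Total floor area = 5,632 + 3,202 + 5,726 + 8,721 + 9,421 + 9,398 = 42,100.
Proportional shares: Sato 110,245.40; Lindqvist 62,678.58; Becker 112,085.43; Quinlan 170,712.02; Ferraro 184,414.40; Andrade 183,964.18.
After rounding ($25): Sato $110,250; Lindqvist $62,675; Becker $112,075; Quinlan $170,700; Ferraro $184,425; Andrade $183,975. Sum = $824,100.
Sum already equals the total — no adjustment.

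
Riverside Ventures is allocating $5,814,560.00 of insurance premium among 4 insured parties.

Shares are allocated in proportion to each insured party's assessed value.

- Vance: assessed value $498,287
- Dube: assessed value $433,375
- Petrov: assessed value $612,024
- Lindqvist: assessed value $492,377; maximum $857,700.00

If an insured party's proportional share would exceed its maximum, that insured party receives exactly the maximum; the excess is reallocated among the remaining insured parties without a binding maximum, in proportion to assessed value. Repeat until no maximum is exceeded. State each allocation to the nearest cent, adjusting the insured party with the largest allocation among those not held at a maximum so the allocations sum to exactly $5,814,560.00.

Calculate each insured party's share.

Total assessed value = 2,036,063.
Unconstrained shares: Vance 1,423,000.9871; Dube 1,237,626.2129; Petrov 1,747,809.5076; Lindqvist 1,406,123.2924.
Capped: Lindqvist ($857,700.00); remaining pool $4,956,860.00 reallocated over remaining assessed value 1,543,686.
Shares after redistribution: Vance 1,600,026.7534 → $1,600,026.75; Dube 1,391,590.7785 → $1,391,590.78; Petrov 1,965,242.4681 → $1,965,242.47.

Vance: $1,600,026.75 · Dube: $1,391,590.78 · Petrov: $1,965,242.47 · Lindqvist: $857,700.00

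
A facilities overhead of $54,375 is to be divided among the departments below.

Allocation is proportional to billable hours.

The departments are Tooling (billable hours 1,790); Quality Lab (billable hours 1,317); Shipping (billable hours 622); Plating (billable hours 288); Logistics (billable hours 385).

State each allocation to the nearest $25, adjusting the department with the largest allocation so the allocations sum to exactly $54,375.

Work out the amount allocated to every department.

Sum of billable hours: 4,402.
Pro-rata amounts: Tooling 1,790/4,402 × $54,375 = 22,110.69; Quality Lab 1,317/4,402 × $54,375 = 16,268.03; Shipping 622/4,402 × $54,375 = 7,683.16; Plating 288/4,402 × $54,375 = 3,557.47; Logistics 385/4,402 × $54,375 = 4,755.65.
At nearest $25: Tooling $22,100; Quality Lab $16,275; Shipping $7,675; Plating $3,550; Logistics $4,750. Sum = $54,350.
Difference $54,375 − $54,350 = +$25 applied to largest allocation (Tooling): Tooling becomes $22,125.

Tooling: $22,125 | Quality Lab: $16,275 | Shipping: $7,675 | Plating: $3,550 | Logistics: $4,750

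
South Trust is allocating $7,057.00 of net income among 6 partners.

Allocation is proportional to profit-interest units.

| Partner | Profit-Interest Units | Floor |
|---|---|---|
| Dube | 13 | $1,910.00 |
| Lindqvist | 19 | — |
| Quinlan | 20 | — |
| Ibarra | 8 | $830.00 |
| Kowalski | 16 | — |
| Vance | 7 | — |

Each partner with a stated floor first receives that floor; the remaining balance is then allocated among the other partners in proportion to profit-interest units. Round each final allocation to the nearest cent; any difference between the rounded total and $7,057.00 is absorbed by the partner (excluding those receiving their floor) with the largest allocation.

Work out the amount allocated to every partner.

Dube: $1,910.00; Lindqvist: $1,322.95; Quinlan: $1,392.59; Ibarra: $830.00; Kowalski: $1,114.06; Vance: $487.40

Minimums first: Dube $1,910.00; Ibarra $830.00. Balance $4,317.00.
Balance split over remaining profit-interest units 62: Lindqvist 1,322.9516 → $1,322.95; Quinlan 1,392.5806 → $1,392.58; Kowalski 1,114.0645 → $1,114.06; Vance 487.4032 → $487.40.
Rounding difference +$0.01 applied to Quinlan → $1,392.59.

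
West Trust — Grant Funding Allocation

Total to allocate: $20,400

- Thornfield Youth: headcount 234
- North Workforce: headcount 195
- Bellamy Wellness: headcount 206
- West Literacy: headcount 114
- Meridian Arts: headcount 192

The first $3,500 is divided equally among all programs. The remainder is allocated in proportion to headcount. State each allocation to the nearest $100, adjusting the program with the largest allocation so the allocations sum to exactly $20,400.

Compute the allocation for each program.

$3,500 shared equally gives $700 per program.
Remainder $16,900 by headcount (total 941): Thornfield Youth 4,202.55 → $4,200; North Workforce 3,502.13 → $3,500; Bellamy Wellness 3,699.68 → $3,700; West Literacy 2,047.40 → $2,000; Meridian Arts 3,448.25 → $3,400.
Rounding difference +$100 on remainder applied to Thornfield Youth.
Totals: Thornfield Youth $700 + $4,300 = $5,000; North Workforce $700 + $3,500 = $4,200; Bellamy Wellness $700 + $3,700 = $4,400; West Literacy $700 + $2,000 = $2,700; Meridian Arts $700 + $3,400 = $4,100.

Thornfield Youth: $5,000 | North Workforce: $4,200 | Bellamy Wellness: $4,400 | West Literacy: $2,700 | Meridian Arts: $4,100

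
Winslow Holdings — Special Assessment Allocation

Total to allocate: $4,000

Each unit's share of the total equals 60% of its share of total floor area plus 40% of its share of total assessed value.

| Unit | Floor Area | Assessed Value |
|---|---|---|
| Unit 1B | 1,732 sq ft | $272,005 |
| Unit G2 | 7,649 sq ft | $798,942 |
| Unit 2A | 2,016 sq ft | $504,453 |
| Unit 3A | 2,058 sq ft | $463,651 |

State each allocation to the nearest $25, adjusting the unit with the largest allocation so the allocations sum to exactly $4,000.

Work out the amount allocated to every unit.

Totals — floor area 13,455, assessed value 2,039,051.
Composite weights (60% floor area + 40% assessed value): Unit 1B 0.1306; Unit G2 0.4978; Unit 2A 0.1889; Unit 3A 0.1827.
Raw shares: Unit 1B 522.38; Unit G2 1,991.28; Unit 2A 755.43; Unit 3A 730.91.
At nearest $25: Unit 1B $525; Unit G2 $2,000; Unit 2A $750; Unit 3A $725. Sum = $4,000.
Sum already equals the total — no adjustment.

Unit 1B: $525 · Unit G2: $2,000 · Unit 2A: $750 · Unit 3A: $725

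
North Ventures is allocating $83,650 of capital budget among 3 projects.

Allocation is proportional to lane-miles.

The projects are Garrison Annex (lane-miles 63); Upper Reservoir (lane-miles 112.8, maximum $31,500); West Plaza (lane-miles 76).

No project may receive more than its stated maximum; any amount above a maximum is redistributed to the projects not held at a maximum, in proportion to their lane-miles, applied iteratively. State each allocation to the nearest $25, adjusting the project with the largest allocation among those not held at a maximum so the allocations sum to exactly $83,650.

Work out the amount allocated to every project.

Garrison Annex: $23,625 | Upper Reservoir: $31,500 | West Plaza: $28,525

Sum of lane-miles: 251.8.
Unconstrained shares: Garrison Annex 20,929.11; Upper Reservoir 37,473.07; West Plaza 25,247.82.
Capped: Upper Reservoir ($31,500); balance $52,150 reallocated over remaining lane-miles 139.
Shares after redistribution: Garrison Annex 23,636.33 → $23,625; West Plaza 28,513.67 → $28,525.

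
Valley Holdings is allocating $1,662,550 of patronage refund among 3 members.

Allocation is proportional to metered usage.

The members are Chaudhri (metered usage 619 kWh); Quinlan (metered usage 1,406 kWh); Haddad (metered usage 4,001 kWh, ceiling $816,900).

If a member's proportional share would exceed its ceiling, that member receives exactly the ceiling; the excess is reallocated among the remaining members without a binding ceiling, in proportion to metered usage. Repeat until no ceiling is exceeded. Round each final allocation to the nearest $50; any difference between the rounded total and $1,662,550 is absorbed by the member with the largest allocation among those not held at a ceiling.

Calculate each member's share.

Sum of metered usage: 6,026.
Pro-rata shares before constraints: Chaudhri 170,779.70; Quinlan 387,909.94; Haddad 1,103,860.36.
Held at cap: Haddad ($816,900); residual $845,650 reallocated over remaining metered usage 2,025.
Remaining shares: Chaudhri 258,497.46 → $258,500; Quinlan 587,152.54 → $587,150.

Chaudhri: $258,500; Quinlan: $587,150; Haddad: $816,900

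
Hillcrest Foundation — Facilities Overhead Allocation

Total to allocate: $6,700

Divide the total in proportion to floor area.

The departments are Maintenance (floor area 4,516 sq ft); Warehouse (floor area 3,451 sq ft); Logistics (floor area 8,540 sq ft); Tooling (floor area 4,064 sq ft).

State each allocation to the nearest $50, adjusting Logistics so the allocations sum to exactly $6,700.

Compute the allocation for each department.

Total floor area = 20,571.
Unrounded shares: Maintenance 4,516/20,571 × $6,700 = 1,470.87; Warehouse 3,451/20,571 × $6,700 = 1,123.99; Logistics 8,540/20,571 × $6,700 = 2,781.49; Tooling 4,064/20,571 × $6,700 = 1,323.65.
After rounding ($50): Maintenance $1,450; Warehouse $1,100; Logistics $2,800; Tooling $1,300. Sum = $6,650.
Difference $6,700 − $6,650 = +$50 applied to Logistics: Logistics becomes $2,850.

Maintenance: $1,450 | Warehouse: $1,100 | Logistics: $2,850 | Tooling: $1,300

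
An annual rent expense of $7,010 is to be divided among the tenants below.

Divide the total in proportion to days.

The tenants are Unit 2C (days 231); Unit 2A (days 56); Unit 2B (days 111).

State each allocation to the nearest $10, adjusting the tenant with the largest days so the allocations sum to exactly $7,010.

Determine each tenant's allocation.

Days total: 398.
Raw shares: Unit 2C 231/398 × $7,010 = 4,068.62; Unit 2A 56/398 × $7,010 = 986.33; Unit 2B 111/398 × $7,010 = 1,955.05.
After rounding ($10): Unit 2C $4,070; Unit 2A $990; Unit 2B $1,960. Sum = $7,020.
Difference $7,010 − $7,020 = −$10 applied to largest days (Unit 2C): Unit 2C becomes $4,060.

Unit 2C: $4,060 | Unit 2A: $990 | Unit 2B: $1,960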